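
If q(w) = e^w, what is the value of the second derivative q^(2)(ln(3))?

3

The coefficient of (w - ln(3))^2 in the expansion is 3/2, so q′′(ln(3)) = 2! * (3/2) = 3.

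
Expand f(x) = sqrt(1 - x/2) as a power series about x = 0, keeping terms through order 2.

-x^2/32 - x/4 + 1

Compute the successive derivatives at the expansion point and divide by k!.
f(0) = 1
f′(0) = -1/4
f′′(0) = -1/16
The Taylor polynomial is Σ f^(k)(0)/k! · x^k.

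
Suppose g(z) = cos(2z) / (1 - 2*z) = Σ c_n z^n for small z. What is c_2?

2

Expand 1/(denominator) as a geometric series and multiply by the numerator's series.
[z^0] = 1;  [z^1] = 2;  [z^2] = 2.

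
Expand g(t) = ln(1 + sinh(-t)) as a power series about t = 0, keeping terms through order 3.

Compose series: expand the inner function first, then feed it into the outer expansion.
g(0) = 0
g′(0) = -1
g′′(0) = -1
g′′′(0) = -3
Then c_k = g^(k)(0)/k! gives each Taylor coefficient.

-t^3/2 - t^2/2 - t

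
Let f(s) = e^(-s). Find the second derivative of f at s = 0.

1

From the series, [s^2] f = 1/2; multiply by 2! = 2 to get 1.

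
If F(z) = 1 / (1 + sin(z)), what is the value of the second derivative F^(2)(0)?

Write 1/(1+u) = 1 - u + u^2 - u^3 + ... and substitute the series for u.
The coefficient of z^2 in the expansion is 1, so F′′(0) = 2! * (1) = 2.

2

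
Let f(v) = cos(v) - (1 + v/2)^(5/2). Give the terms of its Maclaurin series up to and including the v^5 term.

Expand each term separately and add.

-3*v^5/8192 + 271*v^4/6144 - 5*v^3/128 - 31*v^2/32 - 5*v/4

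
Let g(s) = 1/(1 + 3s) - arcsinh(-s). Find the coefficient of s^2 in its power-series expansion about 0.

9

Combine the two series term by term.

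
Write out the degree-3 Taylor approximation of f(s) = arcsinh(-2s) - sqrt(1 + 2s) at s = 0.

5*s^3/6 + s^2/2 - 3*s - 1

Expand each term separately and add.
[s^0] = -1;  [s^1] = -3;  [s^2] = 1/2;  [s^3] = 5/6.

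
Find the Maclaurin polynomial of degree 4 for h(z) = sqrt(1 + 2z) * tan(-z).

-5*z^4/6 + z^3/6 - z^2 - z

Write out both Maclaurin series and multiply, keeping only the needed powers.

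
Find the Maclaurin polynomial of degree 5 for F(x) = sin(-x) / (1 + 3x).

Expand each factor separately, then convolve coefficients.

-9541*x^5/120 + 53*x^4/2 - 53*x^3/6 + 3*x^2 - x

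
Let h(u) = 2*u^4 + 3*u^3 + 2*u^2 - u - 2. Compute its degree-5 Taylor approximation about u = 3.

Apply the Taylor formula c_k = f^(k)(a)/k!.
h(3) = 256
h′(3) = 308
h′′(3) = 274
h′′′(3) = 162
h^(4)(3) = 48
h^(5)(3) = 0
Dividing each by k! gives the coefficients c_0, ..., c_5.

2*(u - 3)^4 + 27*(u - 3)^3 + 137*(u - 3)^2 + 308*(u - 3) + 256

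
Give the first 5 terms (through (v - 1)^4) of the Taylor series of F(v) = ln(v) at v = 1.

-(v - 1)^4/4 + (v - 1)^3/3 - (v - 1)^2/2 + (v - 1)

Use the known series and substitute for the argument.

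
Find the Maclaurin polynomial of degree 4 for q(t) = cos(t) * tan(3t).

15*t^3/2 + 3*t

Expand each factor separately, then convolve coefficients.
q(0) = 0
q′(0) = 3
q′′(0) = 0
q′′′(0) = 45
q^(4)(0) = 0
The Taylor polynomial is Σ q^(k)(0)/k! · t^k.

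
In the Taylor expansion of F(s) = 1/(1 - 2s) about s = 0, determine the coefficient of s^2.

4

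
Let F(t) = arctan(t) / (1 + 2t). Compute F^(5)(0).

1784

Take the Cauchy product of the two expansions.
From the series, [t^5] F = 223/15; multiply by 5! = 120 to get 1784.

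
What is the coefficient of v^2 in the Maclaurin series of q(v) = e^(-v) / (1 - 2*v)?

5/2

Expand 1/(denominator) as a geometric series and multiply by the numerator's series.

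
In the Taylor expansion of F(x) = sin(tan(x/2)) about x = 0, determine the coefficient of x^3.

1/48

Compose series: expand the inner function first, then feed it into the outer expansion.
F(0) = 0
F′(0) = 1/2
F′′(0) = 0
F′′′(0) = 1/8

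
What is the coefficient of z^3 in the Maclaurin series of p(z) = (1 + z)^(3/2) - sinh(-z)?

5/48

Combine the two series term by term.
p(0) = 1
p′(0) = 5/2
p′′(0) = 3/4
p′′′(0) = 5/8
Dividing each by k! gives the coefficients c_0, ..., c_3.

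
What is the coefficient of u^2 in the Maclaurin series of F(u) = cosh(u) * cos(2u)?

-3/2

Take the Cauchy product of the two expansions.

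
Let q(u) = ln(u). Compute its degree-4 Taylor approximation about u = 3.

Apply the Taylor formula c_k = f^(k)(a)/k!.
[(u - 3)^0] = ln(3);  [(u - 3)^1] = 1/3;  [(u - 3)^2] = -1/18;  [(u - 3)^3] = 1/81;  [(u - 3)^4] = -1/324.

-(u - 3)^4/324 + (u - 3)^3/81 - (u - 3)^2/18 + (u - 3)/3 + ln(3)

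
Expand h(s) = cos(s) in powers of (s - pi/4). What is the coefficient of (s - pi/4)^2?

-sqrt(2)/4

h(pi/4) = sqrt(2)/2
h′(pi/4) = -sqrt(2)/2
h′′(pi/4) = -sqrt(2)/2
The Taylor polynomial is Σ h^(k)(pi/4)/k! · (s - pi/4)^k.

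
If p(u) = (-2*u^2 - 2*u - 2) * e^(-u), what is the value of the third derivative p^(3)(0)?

Shift and add copies of the series according to the polynomial's terms.
The coefficient of u^3 in the expansion is 4/3, so p′′′(0) = 3! * (4/3) = 8.

8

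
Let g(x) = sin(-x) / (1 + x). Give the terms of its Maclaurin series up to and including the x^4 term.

5*x^4/6 - 5*x^3/6 + x^2 - x

Multiply the two series term by term and collect like powers.
g(0) = 0
g′(0) = -1
g′′(0) = 2
g′′′(0) = -5
g^(4)(0) = 20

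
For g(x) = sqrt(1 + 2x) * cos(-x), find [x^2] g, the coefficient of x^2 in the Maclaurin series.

Take the Cauchy product of the two expansions.
[x^0] = 1;  [x^1] = 1;  [x^2] = -1.

-1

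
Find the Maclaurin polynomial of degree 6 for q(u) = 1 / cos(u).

Divide the numerator series by the denominator series (power-series long division).
q(0) = 1
q′(0) = 0
q′′(0) = 1
q′′′(0) = 0
q^(4)(0) = 5
q^(5)(0) = 0
q^(6)(0) = 61

61*u^6/720 + 5*u^4/24 + u^2/2 + 1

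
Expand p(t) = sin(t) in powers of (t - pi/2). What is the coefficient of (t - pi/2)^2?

p(pi/2) = 1
p′(pi/2) = 0
p′′(pi/2) = -1
So c_2 = p′′(pi/2)/2! = -1/2.

-1/2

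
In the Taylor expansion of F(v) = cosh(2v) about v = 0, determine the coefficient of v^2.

F(0) = 1
F′(0) = 0
F′′(0) = 4
So c_2 = F′′(0)/2! = 2.

2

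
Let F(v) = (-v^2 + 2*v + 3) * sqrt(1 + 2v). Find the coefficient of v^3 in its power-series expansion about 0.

-1/2

Multiply each power in the prefactor through the base expansion.
F(0) = 3
F′(0) = 5
F′′(0) = -1
F′′′(0) = -3
So c_3 = F′′′(0)/3! = -1/2.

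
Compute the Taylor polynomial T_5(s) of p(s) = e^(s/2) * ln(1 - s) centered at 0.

-243*s^5/640 - s^4/2 - 17*s^3/24 - s^2 - s

Take the Cauchy product of the two expansions.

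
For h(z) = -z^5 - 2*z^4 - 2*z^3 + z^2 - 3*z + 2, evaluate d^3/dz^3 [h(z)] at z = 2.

-348

Apply the Taylor formula c_k = f^(k)(a)/k!.
The coefficient of (z - 2)^3 in the expansion is -58, so h′′′(2) = 3! * (-58) = -348.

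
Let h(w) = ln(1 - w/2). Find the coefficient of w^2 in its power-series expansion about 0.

Use the known series and substitute for the argument.
[w^0] = 0;  [w^1] = -1/2;  [w^2] = -1/8.
So c_2 = h′′(0)/2! = -1/8.

-1/8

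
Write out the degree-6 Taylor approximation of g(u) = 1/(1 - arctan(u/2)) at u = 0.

u^6/360 + u^5/160 + u^4/48 + u^3/12 + u^2/4 + u/2 + 1

Substitute the inner expansion into the outer series and collect powers.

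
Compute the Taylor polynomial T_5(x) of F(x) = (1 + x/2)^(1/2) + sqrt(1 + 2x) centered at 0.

7175*x^5/8192 - 1285*x^4/2048 + 65*x^3/128 - 17*x^2/32 + 5*x/4 + 2

Combine the two series term by term.
[x^0] = 2;  [x^1] = 5/4;  [x^2] = -17/32;  [x^3] = 65/128;  [x^4] = -1285/2048;  [x^5] = 7175/8192.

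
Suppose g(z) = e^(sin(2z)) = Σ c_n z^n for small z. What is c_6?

-4/15

Plug the Maclaurin series of the inner function into that of the outer and collect terms.
g(0) = 1
g′(0) = 2
g′′(0) = 4
g′′′(0) = 0
g^(4)(0) = -48
g^(5)(0) = -256
g^(6)(0) = -192
Then c_k = g^(k)(0)/k! gives each Taylor coefficient.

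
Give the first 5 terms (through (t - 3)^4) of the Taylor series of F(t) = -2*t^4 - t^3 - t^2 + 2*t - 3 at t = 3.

F(3) = -195
F′(3) = -247
F′′(3) = -236
F′′′(3) = -150
F^(4)(3) = -48

-2*(t - 3)^4 - 25*(t - 3)^3 - 118*(t - 3)^2 - 247*(t - 3) - 195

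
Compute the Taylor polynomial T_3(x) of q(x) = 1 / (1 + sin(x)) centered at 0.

-5*x^3/6 + x^2 - x + 1

Use the geometric series for the reciprocal, then substitute.
q(0) = 1
q′(0) = -1
q′′(0) = 2
q′′′(0) = -5
Dividing each by k! gives the coefficients c_0, ..., c_3.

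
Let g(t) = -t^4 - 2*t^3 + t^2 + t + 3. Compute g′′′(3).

-84

Apply the Taylor formula c_k = f^(k)(a)/k!.
From the series, [(t - 3)^3] g = -14; multiply by 3! = 6 to get -84.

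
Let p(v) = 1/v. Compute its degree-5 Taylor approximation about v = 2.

[(v - 2)^0] = 1/2;  [(v - 2)^1] = -1/4;  [(v - 2)^2] = 1/8;  [(v - 2)^3] = -1/16;  [(v - 2)^4] = 1/32;  [(v - 2)^5] = -1/64.

-(v - 2)^5/64 + (v - 2)^4/32 - (v - 2)^3/16 + (v - 2)^2/8 - (v - 2)/4 + 1/2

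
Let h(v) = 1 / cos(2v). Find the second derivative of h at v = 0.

4

Write the quotient as an unknown series and match coefficients against numerator = denominator · series.
The coefficient of v^2 in the expansion is 2, so h′′(0) = 2! * (2) = 4.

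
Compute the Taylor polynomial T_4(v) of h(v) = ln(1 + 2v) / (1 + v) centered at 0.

-32*v^4/3 + 20*v^3/3 - 4*v^2 + 2*v

Multiply the two series term by term and collect like powers.
[v^0] = 0;  [v^1] = 2;  [v^2] = -4;  [v^3] = 20/3;  [v^4] = -32/3.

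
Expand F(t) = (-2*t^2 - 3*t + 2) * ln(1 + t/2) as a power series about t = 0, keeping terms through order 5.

Multiply each power in the prefactor through the base expansion.
F(0) = 0
F′(0) = 1
F′′(0) = -7/2
F′′′(0) = -13/4
F^(4)(0) = 9/4
F^(5)(0) = -23/8
The Taylor polynomial is Σ F^(k)(0)/k! · t^k.

-23*t^5/960 + 3*t^4/32 - 13*t^3/24 - 7*t^2/4 + t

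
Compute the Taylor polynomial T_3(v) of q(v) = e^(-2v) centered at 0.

q(0) = 1
q′(0) = -2
q′′(0) = 4
q′′′(0) = -8
Dividing each by k! gives the coefficients c_0, ..., c_3.

-4*v^3/3 + 2*v^2 - 2*v + 1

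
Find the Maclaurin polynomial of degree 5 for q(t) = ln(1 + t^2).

-t^4/2 + t^2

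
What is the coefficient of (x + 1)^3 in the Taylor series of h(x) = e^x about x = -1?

e^(-1)/6

Use the known series and substitute for the argument.
h(-1) = e^(-1)
h′(-1) = e^(-1)
h′′(-1) = e^(-1)
h′′′(-1) = e^(-1)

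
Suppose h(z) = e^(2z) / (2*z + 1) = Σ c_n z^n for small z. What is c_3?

Use 1/(1 - r) = Σ r^k on the denominator, then take the Cauchy product.
[z^0] = 1;  [z^1] = 0;  [z^2] = 2;  [z^3] = -8/3.

-8/3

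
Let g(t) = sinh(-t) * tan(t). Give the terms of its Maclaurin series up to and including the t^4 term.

-t^4/2 - t^2

Write out both Maclaurin series and multiply, keeping only the needed powers.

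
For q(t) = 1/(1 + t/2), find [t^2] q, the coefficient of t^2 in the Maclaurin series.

1/4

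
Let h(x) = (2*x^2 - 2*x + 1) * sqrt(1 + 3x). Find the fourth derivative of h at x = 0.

-3375/16

Distribute the polynomial across the series and collect like powers.
From the series, [x^4] h = -1125/128; multiply by 4! = 24 to get -3375/16.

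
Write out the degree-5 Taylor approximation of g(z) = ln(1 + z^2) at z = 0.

-z^4/2 + z^2

g(0) = 0
g′(0) = 0
g′′(0) = 2
g′′′(0) = 0
g^(4)(0) = -12
g^(5)(0) = 0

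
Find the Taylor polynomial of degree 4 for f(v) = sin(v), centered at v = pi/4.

sqrt(2)*(v - pi/4)^4/48 - sqrt(2)*(v - pi/4)^3/12 - sqrt(2)*(v - pi/4)^2/4 + sqrt(2)*(v - pi/4)/2 + sqrt(2)/2

f(pi/4) = sqrt(2)/2
f′(pi/4) = sqrt(2)/2
f′′(pi/4) = -sqrt(2)/2
f′′′(pi/4) = -sqrt(2)/2
f^(4)(pi/4) = sqrt(2)/2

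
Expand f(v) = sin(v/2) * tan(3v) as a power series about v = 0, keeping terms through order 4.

71*v^4/16 + 3*v^2/2

Take the Cauchy product of the two expansions.
f(0) = 0
f′(0) = 0
f′′(0) = 3
f′′′(0) = 0
f^(4)(0) = 213/2
Then c_k = f^(k)(0)/k! gives each Taylor coefficient.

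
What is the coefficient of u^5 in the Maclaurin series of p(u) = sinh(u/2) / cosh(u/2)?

Invert the denominator's series and multiply.
[u^0] = 0;  [u^1] = 1/2;  [u^2] = 0;  [u^3] = -1/24;  [u^4] = 0;  [u^5] = 1/240.

1/240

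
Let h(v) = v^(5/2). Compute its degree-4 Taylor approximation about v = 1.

[(v - 1)^0] = 1;  [(v - 1)^1] = 5/2;  [(v - 1)^2] = 15/8;  [(v - 1)^3] = 5/16;  [(v - 1)^4] = -5/128.

-5*(v - 1)^4/128 + 5*(v - 1)^3/16 + 15*(v - 1)^2/8 + 5*(v - 1)/2 + 1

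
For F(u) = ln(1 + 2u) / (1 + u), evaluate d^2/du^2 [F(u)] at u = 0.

-8

Take the Cauchy product of the two expansions.
The coefficient of u^2 in the expansion is -4, so F′′(0) = 2! * (-4) = -8.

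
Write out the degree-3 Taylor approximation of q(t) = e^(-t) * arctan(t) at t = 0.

Expand each factor separately, then convolve coefficients.
q(0) = 0
q′(0) = 1
q′′(0) = -2
q′′′(0) = 1
Then c_k = q^(k)(0)/k! gives each Taylor coefficient.

t^3/6 - t^2 + t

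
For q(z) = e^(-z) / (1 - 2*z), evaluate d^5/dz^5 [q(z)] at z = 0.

Multiply the numerator's expansion by the denominator's geometric series.
The coefficient of z^5 in the expansion is 2329/120, so q^(5)(0) = 5! * (2329/120) = 2329.

2329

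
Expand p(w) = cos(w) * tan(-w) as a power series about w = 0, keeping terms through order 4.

Expand each factor separately, then convolve coefficients.
p(0) = 0
p′(0) = -1
p′′(0) = 0
p′′′(0) = 1
p^(4)(0) = 0
The Taylor polynomial is Σ p^(k)(0)/k! · w^k.

w^3/6 - w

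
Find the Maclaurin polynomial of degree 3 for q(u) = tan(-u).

-u^3/3 - u

Differentiate repeatedly and evaluate at the center.
q(0) = 0
q′(0) = -1
q′′(0) = 0
q′′′(0) = -2
Dividing each by k! gives the coefficients c_0, ..., c_3.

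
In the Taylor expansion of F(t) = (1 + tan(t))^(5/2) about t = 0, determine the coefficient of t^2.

15/8

Let u equal the inner series; expand the outer function in u and truncate.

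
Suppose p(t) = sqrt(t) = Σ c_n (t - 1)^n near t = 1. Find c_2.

-1/8

c_2 = p′′(1)/2! = -1/8.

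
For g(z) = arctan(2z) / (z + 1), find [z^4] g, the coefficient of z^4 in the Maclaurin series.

Use 1/(1 - r) = Σ r^k on the denominator, then take the Cauchy product.
g(0) = 0
g′(0) = 2
g′′(0) = -4
g′′′(0) = -4
g^(4)(0) = 16
So c_4 = g^(4)(0)/4! = 2/3.

2/3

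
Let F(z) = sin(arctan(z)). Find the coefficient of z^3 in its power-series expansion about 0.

Plug the Maclaurin series of the inner function into that of the outer and collect terms.
[z^0] = 0;  [z^1] = 1;  [z^2] = 0;  [z^3] = -1/2.
So c_3 = F′′′(0)/3! = -1/2.

-1/2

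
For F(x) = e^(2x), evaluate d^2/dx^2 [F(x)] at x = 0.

From the series, [x^2] F = 2; multiply by 2! = 2 to get 4.

4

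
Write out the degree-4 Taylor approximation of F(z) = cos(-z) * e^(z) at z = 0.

-z^4/6 - z^3/3 + z + 1

Expand each factor separately, then convolve coefficients.
F(0) = 1
F′(0) = 1
F′′(0) = 0
F′′′(0) = -2
F^(4)(0) = -4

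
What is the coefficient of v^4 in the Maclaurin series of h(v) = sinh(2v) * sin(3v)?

Write out both Maclaurin series and multiply, keeping only the needed powers.
h(0) = 0
h′(0) = 0
h′′(0) = 12
h′′′(0) = 0
h^(4)(0) = -120
So c_4 = h^(4)(0)/4! = -5.

-5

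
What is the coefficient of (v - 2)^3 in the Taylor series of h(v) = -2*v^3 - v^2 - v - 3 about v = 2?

-2

h(2) = -25
h′(2) = -29
h′′(2) = -26
h′′′(2) = -12
The Taylor polynomial is Σ h^(k)(2)/k! · (v - 2)^k.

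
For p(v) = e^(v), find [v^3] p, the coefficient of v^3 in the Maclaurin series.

1/6

p(0) = 1
p′(0) = 1
p′′(0) = 1
p′′′(0) = 1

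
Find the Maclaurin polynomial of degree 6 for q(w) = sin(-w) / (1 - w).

Multiply the numerator's expansion by the denominator's geometric series.
q(0) = 0
q′(0) = -1
q′′(0) = -2
q′′′(0) = -5
q^(4)(0) = -20
q^(5)(0) = -101
q^(6)(0) = -606
The Taylor polynomial is Σ q^(k)(0)/k! · w^k.

-101*w^6/120 - 101*w^5/120 - 5*w^4/6 - 5*w^3/6 - w^2 - w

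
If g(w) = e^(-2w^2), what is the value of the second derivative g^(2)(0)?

The coefficient of w^2 in the expansion is -2, so g′′(0) = 2! * (-2) = -4.

-4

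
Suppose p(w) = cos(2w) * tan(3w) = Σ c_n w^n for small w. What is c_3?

Take the Cauchy product of the two expansions.
p(0) = 0
p′(0) = 3
p′′(0) = 0
p′′′(0) = 18
So c_3 = p′′′(0)/3! = 3.

3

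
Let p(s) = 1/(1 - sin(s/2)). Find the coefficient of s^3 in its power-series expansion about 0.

5/48

Substitute the inner expansion into the outer series and collect powers.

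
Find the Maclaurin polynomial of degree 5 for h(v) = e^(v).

v^5/120 + v^4/24 + v^3/6 + v^2/2 + v + 1

h(0) = 1
h′(0) = 1
h′′(0) = 1
h′′′(0) = 1
h^(4)(0) = 1
h^(5)(0) = 1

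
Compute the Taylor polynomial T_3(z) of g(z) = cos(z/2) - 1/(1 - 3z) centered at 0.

Add the two expansions coefficient-wise.
g(0) = 0
g′(0) = -3
g′′(0) = -73/4
g′′′(0) = -162

-27*z^3 - 73*z^2/8 - 3*z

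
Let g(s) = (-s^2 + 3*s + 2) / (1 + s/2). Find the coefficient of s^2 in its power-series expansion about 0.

Shift and add copies of the series according to the polynomial's terms.
[s^0] = 2;  [s^1] = 2;  [s^2] = -2.

-2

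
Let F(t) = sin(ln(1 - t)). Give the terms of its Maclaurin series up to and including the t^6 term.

t^6/8 + t^5/12 - t^3/6 - t^2/2 - t

Substitute the inner expansion into the outer series and collect powers.
F(0) = 0
F′(0) = -1
F′′(0) = -1
F′′′(0) = -1
F^(4)(0) = 0
F^(5)(0) = 10
F^(6)(0) = 90
The Taylor polynomial is Σ F^(k)(0)/k! · t^k.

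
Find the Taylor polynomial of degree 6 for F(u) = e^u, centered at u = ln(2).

Compute the successive derivatives at the expansion point and divide by k!.
F(ln(2)) = 2
F′(ln(2)) = 2
F′′(ln(2)) = 2
F′′′(ln(2)) = 2
F^(4)(ln(2)) = 2
F^(5)(ln(2)) = 2
F^(6)(ln(2)) = 2

(u - ln(2))^6/360 + (u - ln(2))^5/60 + (u - ln(2))^4/12 + (u - ln(2))^3/3 + (u - ln(2))^2 + 2*(u - ln(2)) + 2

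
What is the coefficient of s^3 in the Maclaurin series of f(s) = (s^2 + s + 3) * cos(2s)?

Shift and add copies of the series according to the polynomial's terms.
[s^0] = 3;  [s^1] = 1;  [s^2] = -5;  [s^3] = -2.

-2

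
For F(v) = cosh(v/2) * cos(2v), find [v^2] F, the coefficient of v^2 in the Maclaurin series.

-15/8

Expand each factor separately, then convolve coefficients.
F(0) = 1
F′(0) = 0
F′′(0) = -15/4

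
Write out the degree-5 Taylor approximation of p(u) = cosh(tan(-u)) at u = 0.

3*u^4/8 + u^2/2 + 1

Plug the Maclaurin series of the inner function into that of the outer and collect terms.
p(0) = 1
p′(0) = 0
p′′(0) = 1
p′′′(0) = 0
p^(4)(0) = 9
p^(5)(0) = 0
Dividing each by k! gives the coefficients c_0, ..., c_5.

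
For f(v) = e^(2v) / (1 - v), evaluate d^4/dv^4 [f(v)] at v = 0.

168

Multiply the two series term by term and collect like powers.
The coefficient of v^4 in the expansion is 7, so f^(4)(0) = 4! * (7) = 168.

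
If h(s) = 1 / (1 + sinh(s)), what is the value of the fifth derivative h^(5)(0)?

Use the geometric series for the reciprocal, then substitute.
The coefficient of s^5 in the expansion is -181/120, so h^(5)(0) = 5! * (-181/120) = -181.

-181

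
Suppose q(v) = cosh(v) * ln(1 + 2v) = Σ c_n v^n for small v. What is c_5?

469/60

Expand each factor separately, then convolve coefficients.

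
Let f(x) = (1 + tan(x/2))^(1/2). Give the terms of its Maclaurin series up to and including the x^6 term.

-5521*x^6/2949120 + 601*x^5/122880 - 47*x^4/6144 + 11*x^3/384 - x^2/32 + x/4 + 1

Substitute the inner expansion into the outer series and collect powers.
[x^0] = 1;  [x^1] = 1/4;  [x^2] = -1/32;  [x^3] = 11/384;  [x^4] = -47/6144;  [x^5] = 601/122880;  [x^6] = -5521/2949120.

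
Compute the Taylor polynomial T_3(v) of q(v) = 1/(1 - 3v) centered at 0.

27*v^3 + 9*v^2 + 3*v + 1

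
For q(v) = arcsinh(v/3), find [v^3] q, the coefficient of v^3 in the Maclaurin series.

Apply the Taylor formula c_k = f^(k)(a)/k!.
q(0) = 0
q′(0) = 1/3
q′′(0) = 0
q′′′(0) = -1/27

-1/162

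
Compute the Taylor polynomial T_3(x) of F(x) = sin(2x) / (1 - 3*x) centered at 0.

Use 1/(1 - r) = Σ r^k on the denominator, then take the Cauchy product.

50*x^3/3 + 6*x^2 + 2*x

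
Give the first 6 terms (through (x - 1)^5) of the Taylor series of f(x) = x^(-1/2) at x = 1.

-63*(x - 1)^5/256 + 35*(x - 1)^4/128 - 5*(x - 1)^3/16 + 3*(x - 1)^2/8 - (x - 1)/2 + 1

Compute the successive derivatives at the expansion point and divide by k!.
[(x - 1)^0] = 1;  [(x - 1)^1] = -1/2;  [(x - 1)^2] = 3/8;  [(x - 1)^3] = -5/16;  [(x - 1)^4] = 35/128;  [(x - 1)^5] = -63/256.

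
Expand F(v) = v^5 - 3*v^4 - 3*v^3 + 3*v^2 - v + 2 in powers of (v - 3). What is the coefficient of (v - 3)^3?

Apply the Taylor formula c_k = f^(k)(a)/k!.
[(v - 3)^0] = -55;  [(v - 3)^1] = 17;  [(v - 3)^2] = 84;  [(v - 3)^3] = 51.
So c_3 = F′′′(3)/3! = 51.

51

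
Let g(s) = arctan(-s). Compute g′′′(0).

The coefficient of s^3 in the expansion is 1/3, so g′′′(0) = 3! * (1/3) = 2.

2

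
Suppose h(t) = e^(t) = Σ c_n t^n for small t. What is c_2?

1/2

Apply the Taylor formula c_k = f^(k)(a)/k!.
h(0) = 1
h′(0) = 1
h′′(0) = 1
So c_2 = h′′(0)/2! = 1/2.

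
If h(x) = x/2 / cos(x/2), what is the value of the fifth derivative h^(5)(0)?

Write the quotient as an unknown series and match coefficients against numerator = denominator · series.
From the series, [x^5] h = 5/768; multiply by 5! = 120 to get 25/32.

25/32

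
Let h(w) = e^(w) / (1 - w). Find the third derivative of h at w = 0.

Multiply the numerator's expansion by the denominator's geometric series.
The coefficient of w^3 in the expansion is 8/3, so h′′′(0) = 3! * (8/3) = 16.

16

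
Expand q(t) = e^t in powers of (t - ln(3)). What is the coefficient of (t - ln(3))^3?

Differentiate repeatedly and evaluate at the center.
[(t - ln(3))^0] = 3;  [(t - ln(3))^1] = 3;  [(t - ln(3))^2] = 3/2;  [(t - ln(3))^3] = 1/2.
So c_3 = q′′′(ln(3))/3! = 1/2.

1/2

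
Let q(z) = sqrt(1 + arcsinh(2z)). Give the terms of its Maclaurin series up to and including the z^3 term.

-z^3/6 - z^2/2 + z + 1

Substitute the inner expansion into the outer series and collect powers.
q(0) = 1
q′(0) = 1
q′′(0) = -1
q′′′(0) = -1
Then c_k = q^(k)(0)/k! gives each Taylor coefficient.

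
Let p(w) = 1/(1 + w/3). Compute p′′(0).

2/9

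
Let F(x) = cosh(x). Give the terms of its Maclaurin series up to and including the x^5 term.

x^4/24 + x^2/2 + 1

F(0) = 1
F′(0) = 0
F′′(0) = 1
F′′′(0) = 0
F^(4)(0) = 1
F^(5)(0) = 0
The Taylor polynomial is Σ F^(k)(0)/k! · x^k.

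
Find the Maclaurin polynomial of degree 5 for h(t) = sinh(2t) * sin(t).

t^4 + 2*t^2

Expand each factor separately, then convolve coefficients.
[t^0] = 0;  [t^1] = 0;  [t^2] = 2;  [t^3] = 0;  [t^4] = 1;  [t^5] = 0.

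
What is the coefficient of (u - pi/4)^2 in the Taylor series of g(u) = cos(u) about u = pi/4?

-sqrt(2)/4

g(pi/4) = sqrt(2)/2
g′(pi/4) = -sqrt(2)/2
g′′(pi/4) = -sqrt(2)/2
Then c_k = g^(k)(pi/4)/k! gives each Taylor coefficient.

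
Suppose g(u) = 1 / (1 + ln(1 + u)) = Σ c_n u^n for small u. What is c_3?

Use the geometric series for the reciprocal, then substitute.
g(0) = 1
g′(0) = -1
g′′(0) = 3
g′′′(0) = -14

-7/3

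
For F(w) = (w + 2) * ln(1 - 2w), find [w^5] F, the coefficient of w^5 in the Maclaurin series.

Multiply each power in the prefactor through the base expansion.
F(0) = 0
F′(0) = -4
F′′(0) = -12
F′′′(0) = -44
F^(4)(0) = -256
F^(5)(0) = -2016

-84/5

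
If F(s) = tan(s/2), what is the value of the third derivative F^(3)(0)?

Apply the Taylor formula c_k = f^(k)(a)/k!.
From the series, [s^3] F = 1/24; multiply by 3! = 6 to get 1/4.

1/4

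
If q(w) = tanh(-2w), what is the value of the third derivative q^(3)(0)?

The coefficient of w^3 in the expansion is 8/3, so q′′′(0) = 3! * (8/3) = 16.

16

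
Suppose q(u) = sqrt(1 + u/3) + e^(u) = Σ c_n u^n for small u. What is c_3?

73/432

Add the two expansions coefficient-wise.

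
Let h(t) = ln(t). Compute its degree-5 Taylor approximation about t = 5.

h(5) = ln(5)
h′(5) = 1/5
h′′(5) = -1/25
h′′′(5) = 2/125
h^(4)(5) = -6/625
h^(5)(5) = 24/3125

(t - 5)^5/15625 - (t - 5)^4/2500 + (t - 5)^3/375 - (t - 5)^2/50 + (t - 5)/5 + ln(5)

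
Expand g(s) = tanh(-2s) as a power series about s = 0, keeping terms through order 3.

8*s^3/3 - 2*s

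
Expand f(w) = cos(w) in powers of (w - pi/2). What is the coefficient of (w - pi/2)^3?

1/6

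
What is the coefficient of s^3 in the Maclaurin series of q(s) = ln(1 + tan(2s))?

16/3

Compose series: expand the inner function first, then feed it into the outer expansion.
q(0) = 0
q′(0) = 2
q′′(0) = -4
q′′′(0) = 32
Dividing each by k! gives the coefficients c_0, ..., c_3.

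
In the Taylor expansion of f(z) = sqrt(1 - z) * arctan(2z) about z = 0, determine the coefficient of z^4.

29/24

Write out both Maclaurin series and multiply, keeping only the needed powers.
f(0) = 0
f′(0) = 2
f′′(0) = -2
f′′′(0) = -35/2
f^(4)(0) = 29
So c_4 = f^(4)(0)/4! = 29/24.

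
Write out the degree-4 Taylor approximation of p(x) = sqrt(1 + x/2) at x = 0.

[x^0] = 1;  [x^1] = 1/4;  [x^2] = -1/32;  [x^3] = 1/128;  [x^4] = -5/2048.

-5*x^4/2048 + x^3/128 - x^2/32 + x/4 + 1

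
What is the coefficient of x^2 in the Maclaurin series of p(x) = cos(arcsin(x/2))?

Compose series: expand the inner function first, then feed it into the outer expansion.
p(0) = 1
p′(0) = 0
p′′(0) = -1/4
So c_2 = p′′(0)/2! = -1/8.

-1/8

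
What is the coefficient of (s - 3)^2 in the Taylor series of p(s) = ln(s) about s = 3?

-1/18

p(3) = ln(3)
p′(3) = 1/3
p′′(3) = -1/9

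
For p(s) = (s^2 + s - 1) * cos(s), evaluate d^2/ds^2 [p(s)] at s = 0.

Distribute the polynomial across the series and collect like powers.
The coefficient of s^2 in the expansion is 3/2, so p′′(0) = 2! * (3/2) = 3.

3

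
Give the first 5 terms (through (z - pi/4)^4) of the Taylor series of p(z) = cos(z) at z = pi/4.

sqrt(2)*(z - pi/4)^4/48 + sqrt(2)*(z - pi/4)^3/12 - sqrt(2)*(z - pi/4)^2/4 - sqrt(2)*(z - pi/4)/2 + sqrt(2)/2

p(pi/4) = sqrt(2)/2
p′(pi/4) = -sqrt(2)/2
p′′(pi/4) = -sqrt(2)/2
p′′′(pi/4) = sqrt(2)/2
p^(4)(pi/4) = sqrt(2)/2
The Taylor polynomial is Σ p^(k)(pi/4)/k! · (z - pi/4)^k.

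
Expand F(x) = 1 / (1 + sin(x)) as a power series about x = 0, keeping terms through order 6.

17*x^6/45 - 61*x^5/120 + 2*x^4/3 - 5*x^3/6 + x^2 - x + 1

Write 1/(1+u) = 1 - u + u^2 - u^3 + ... and substitute the series for u.
[x^0] = 1;  [x^1] = -1;  [x^2] = 1;  [x^3] = -5/6;  [x^4] = 2/3;  [x^5] = -61/120;  [x^6] = 17/45.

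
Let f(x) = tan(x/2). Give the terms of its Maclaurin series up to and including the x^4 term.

x^3/24 + x/2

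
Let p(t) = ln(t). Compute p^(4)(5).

From the series, [(t - 5)^4] p = -1/2500; multiply by 4! = 24 to get -6/625.

-6/625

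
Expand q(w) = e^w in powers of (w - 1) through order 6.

q(1) = e
q′(1) = e
q′′(1) = e
q′′′(1) = e
q^(4)(1) = e
q^(5)(1) = e
q^(6)(1) = e
The Taylor polynomial is Σ q^(k)(1)/k! · (w - 1)^k.

e*(w - 1)^6/720 + e*(w - 1)^5/120 + e*(w - 1)^4/24 + e*(w - 1)^3/6 + e*(w - 1)^2/2 + e*(w - 1) + e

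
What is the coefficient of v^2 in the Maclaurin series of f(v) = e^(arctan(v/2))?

1/8

Substitute the inner expansion into the outer series and collect powers.
f(0) = 1
f′(0) = 1/2
f′′(0) = 1/4
Then c_k = f^(k)(0)/k! gives each Taylor coefficient.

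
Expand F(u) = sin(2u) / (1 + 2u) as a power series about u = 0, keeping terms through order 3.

20*u^3/3 - 4*u^2 + 2*u

Write out both Maclaurin series and multiply, keeping only the needed powers.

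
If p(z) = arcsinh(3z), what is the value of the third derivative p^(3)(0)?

The coefficient of z^3 in the expansion is -9/2, so p′′′(0) = 3! * (-9/2) = -27.

-27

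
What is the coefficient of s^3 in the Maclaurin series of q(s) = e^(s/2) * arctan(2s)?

Multiply the two series term by term and collect like powers.
q(0) = 0
q′(0) = 2
q′′(0) = 2
q′′′(0) = -29/2

-29/12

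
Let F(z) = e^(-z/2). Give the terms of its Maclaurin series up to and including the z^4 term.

z^4/384 - z^3/48 + z^2/8 - z/2 + 1

F(0) = 1
F′(0) = -1/2
F′′(0) = 1/4
F′′′(0) = -1/8
F^(4)(0) = 1/16
The Taylor polynomial is Σ F^(k)(0)/k! · z^k.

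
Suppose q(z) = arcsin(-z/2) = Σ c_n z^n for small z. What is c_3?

c_3 = q′′′(0)/3! = -1/48.

-1/48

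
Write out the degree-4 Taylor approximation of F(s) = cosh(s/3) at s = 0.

[s^0] = 1;  [s^1] = 0;  [s^2] = 1/18;  [s^3] = 0;  [s^4] = 1/1944.

s^4/1944 + s^2/18 + 1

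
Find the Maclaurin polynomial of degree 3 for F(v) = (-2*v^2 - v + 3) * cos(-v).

Distribute the polynomial across the series and collect like powers.
F(0) = 3
F′(0) = -1
F′′(0) = -7
F′′′(0) = 3
Dividing each by k! gives the coefficients c_0, ..., c_3.

v^3/2 - 7*v^2/2 - v + 3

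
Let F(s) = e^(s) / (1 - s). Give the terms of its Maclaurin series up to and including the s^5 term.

Take the Cauchy product of the two expansions.
[s^0] = 1;  [s^1] = 2;  [s^2] = 5/2;  [s^3] = 8/3;  [s^4] = 65/24;  [s^5] = 163/60.

163*s^5/60 + 65*s^4/24 + 8*s^3/3 + 5*s^2/2 + 2*s + 1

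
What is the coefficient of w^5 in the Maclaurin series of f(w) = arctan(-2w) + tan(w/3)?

Add the two expansions coefficient-wise.
[w^0] = 0;  [w^1] = -5/3;  [w^2] = 0;  [w^3] = 217/81;  [w^4] = 0;  [w^5] = -23326/3645.

-23326/3645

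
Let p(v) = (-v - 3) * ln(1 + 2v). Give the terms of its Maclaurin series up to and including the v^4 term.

28*v^4/3 - 6*v^3 + 4*v^2 - 6*v

Distribute the polynomial across the series and collect like powers.
[v^0] = 0;  [v^1] = -6;  [v^2] = 4;  [v^3] = -6;  [v^4] = 28/3.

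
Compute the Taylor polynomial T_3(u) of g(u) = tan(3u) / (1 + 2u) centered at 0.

21*u^3 - 6*u^2 + 3*u

Multiply the two series term by term and collect like powers.
g(0) = 0
g′(0) = 3
g′′(0) = -12
g′′′(0) = 126
The Taylor polynomial is Σ g^(k)(0)/k! · u^k.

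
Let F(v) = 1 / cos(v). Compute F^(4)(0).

5

Invert the denominator's series and multiply.
From the series, [v^4] F = 5/24; multiply by 4! = 24 to get 5.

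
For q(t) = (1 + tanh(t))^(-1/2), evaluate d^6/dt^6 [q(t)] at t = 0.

Plug the Maclaurin series of the inner function into that of the outer and collect terms.
From the series, [t^6] q = 41/15360; multiply by 6! = 720 to get 123/64.

123/64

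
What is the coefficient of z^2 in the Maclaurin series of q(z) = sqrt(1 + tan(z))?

Substitute the inner expansion into the outer series and collect powers.
[z^0] = 1;  [z^1] = 1/2;  [z^2] = -1/8.

-1/8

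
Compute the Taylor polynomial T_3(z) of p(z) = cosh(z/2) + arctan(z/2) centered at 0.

Add the two expansions coefficient-wise.

-z^3/24 + z^2/8 + z/2 + 1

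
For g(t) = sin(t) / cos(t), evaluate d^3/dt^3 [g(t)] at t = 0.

2

Divide the numerator series by the denominator series (power-series long division).
The coefficient of t^3 in the expansion is 1/3, so g′′′(0) = 3! * (1/3) = 2.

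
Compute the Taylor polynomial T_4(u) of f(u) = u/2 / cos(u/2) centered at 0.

Write the quotient as an unknown series and match coefficients against numerator = denominator · series.
[u^0] = 0;  [u^1] = 1/2;  [u^2] = 0;  [u^3] = 1/16;  [u^4] = 0.

u^3/16 + u/2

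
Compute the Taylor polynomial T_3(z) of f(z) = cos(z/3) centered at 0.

1 - z^2/18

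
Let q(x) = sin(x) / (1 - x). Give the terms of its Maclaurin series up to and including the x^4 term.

Expand each factor separately, then convolve coefficients.
[x^0] = 0;  [x^1] = 1;  [x^2] = 1;  [x^3] = 5/6;  [x^4] = 5/6.

5*x^4/6 + 5*x^3/6 + x^2 + x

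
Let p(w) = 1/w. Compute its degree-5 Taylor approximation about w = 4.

-(w - 4)^5/4096 + (w - 4)^4/1024 - (w - 4)^3/256 + (w - 4)^2/64 - (w - 4)/16 + 1/4

Compute the successive derivatives at the expansion point and divide by k!.
[(w - 4)^0] = 1/4;  [(w - 4)^1] = -1/16;  [(w - 4)^2] = 1/64;  [(w - 4)^3] = -1/256;  [(w - 4)^4] = 1/1024;  [(w - 4)^5] = -1/4096.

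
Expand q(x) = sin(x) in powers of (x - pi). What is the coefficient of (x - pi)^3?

q(pi) = 0
q′(pi) = -1
q′′(pi) = 0
q′′′(pi) = 1

1/6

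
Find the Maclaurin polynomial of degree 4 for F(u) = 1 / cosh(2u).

Divide the numerator series by the denominator series (power-series long division).
[u^0] = 1;  [u^1] = 0;  [u^2] = -2;  [u^3] = 0;  [u^4] = 10/3.

10*u^4/3 - 2*u^2 + 1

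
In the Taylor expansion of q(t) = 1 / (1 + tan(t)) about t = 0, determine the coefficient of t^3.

-4/3

Write 1/(1+u) = 1 - u + u^2 - u^3 + ... and substitute the series for u.
q(0) = 1
q′(0) = -1
q′′(0) = 2
q′′′(0) = -8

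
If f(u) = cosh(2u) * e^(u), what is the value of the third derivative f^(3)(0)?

Write out both Maclaurin series and multiply, keeping only the needed powers.
The coefficient of u^3 in the expansion is 13/6, so f′′′(0) = 3! * (13/6) = 13.

13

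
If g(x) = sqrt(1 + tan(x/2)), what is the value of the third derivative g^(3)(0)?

Plug the Maclaurin series of the inner function into that of the outer and collect terms.
The coefficient of x^3 in the expansion is 11/384, so g′′′(0) = 3! * (11/384) = 11/64.

11/64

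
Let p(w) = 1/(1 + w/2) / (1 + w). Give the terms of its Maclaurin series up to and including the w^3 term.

Multiply the two series term by term and collect like powers.
[w^0] = 1;  [w^1] = -3/2;  [w^2] = 7/4;  [w^3] = -15/8.

-15*w^3/8 + 7*w^2/4 - 3*w/2 + 1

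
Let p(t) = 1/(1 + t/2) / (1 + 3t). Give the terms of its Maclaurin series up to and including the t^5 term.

-9331*t^5/32 + 1555*t^4/16 - 259*t^3/8 + 43*t^2/4 - 7*t/2 + 1

Take the Cauchy product of the two expansions.
p(0) = 1
p′(0) = -7/2
p′′(0) = 43/2
p′′′(0) = -777/4
p^(4)(0) = 4665/2
p^(5)(0) = -139965/4
Then c_k = p^(k)(0)/k! gives each Taylor coefficient.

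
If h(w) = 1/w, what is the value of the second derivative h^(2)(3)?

2/27

Apply the Taylor formula c_k = f^(k)(a)/k!.
The coefficient of (w - 3)^2 in the expansion is 1/27, so h′′(3) = 2! * (1/27) = 2/27.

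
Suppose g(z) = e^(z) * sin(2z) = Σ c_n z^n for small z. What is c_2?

2

Expand each factor separately, then convolve coefficients.
g(0) = 0
g′(0) = 2
g′′(0) = 4
The Taylor polynomial is Σ g^(k)(0)/k! · z^k.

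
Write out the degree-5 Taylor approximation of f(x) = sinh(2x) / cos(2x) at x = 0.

48*x^5/5 + 16*x^3/3 + 2*x

Invert the denominator's series and multiply.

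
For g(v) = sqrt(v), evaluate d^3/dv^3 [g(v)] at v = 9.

1/648

The coefficient of (v - 9)^3 in the expansion is 1/3888, so g′′′(9) = 3! * (1/3888) = 1/648.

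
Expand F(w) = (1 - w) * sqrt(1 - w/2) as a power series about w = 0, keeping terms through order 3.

Shift and add copies of the series according to the polynomial's terms.

3*w^3/128 + 7*w^2/32 - 5*w/4 + 1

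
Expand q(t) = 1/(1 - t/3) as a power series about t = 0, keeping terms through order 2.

q(0) = 1
q′(0) = 1/3
q′′(0) = 2/9

t^2/9 + t/3 + 1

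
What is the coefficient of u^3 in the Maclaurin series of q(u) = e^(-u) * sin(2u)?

Multiply the two series term by term and collect like powers.
q(0) = 0
q′(0) = 2
q′′(0) = -4
q′′′(0) = -2

-1/3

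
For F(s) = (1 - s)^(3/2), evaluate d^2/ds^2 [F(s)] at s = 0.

3/4

Apply the Taylor formula c_k = f^(k)(a)/k!.
The coefficient of s^2 in the expansion is 3/8, so F′′(0) = 2! * (3/8) = 3/4.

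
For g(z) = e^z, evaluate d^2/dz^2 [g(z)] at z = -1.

e^(-1)

From the series, [(z + 1)^2] g = e^(-1)/2; multiply by 2! = 2 to get e^(-1).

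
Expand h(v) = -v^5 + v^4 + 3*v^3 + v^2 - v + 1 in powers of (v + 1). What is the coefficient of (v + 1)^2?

8

[(v + 1)^0] = 2;  [(v + 1)^1] = -3;  [(v + 1)^2] = 8.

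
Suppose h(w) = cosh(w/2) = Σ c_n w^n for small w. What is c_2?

1/8

h(0) = 1
h′(0) = 0
h′′(0) = 1/4
So c_2 = h′′(0)/2! = 1/8.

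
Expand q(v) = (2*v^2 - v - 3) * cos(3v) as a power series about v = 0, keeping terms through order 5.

Distribute the polynomial across the series and collect like powers.
[v^0] = -3;  [v^1] = -1;  [v^2] = 31/2;  [v^3] = 9/2;  [v^4] = -153/8;  [v^5] = -27/8.

-27*v^5/8 - 153*v^4/8 + 9*v^3/2 + 31*v^2/2 - v - 3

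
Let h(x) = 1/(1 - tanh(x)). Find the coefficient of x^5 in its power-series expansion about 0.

Compose series: expand the inner function first, then feed it into the outer expansion.
[x^0] = 1;  [x^1] = 1;  [x^2] = 1;  [x^3] = 2/3;  [x^4] = 1/3;  [x^5] = 2/15.
So c_5 = h^(5)(0)/5! = 2/15.

2/15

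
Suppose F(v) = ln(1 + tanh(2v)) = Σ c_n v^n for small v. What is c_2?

-2

Let u equal the inner series; expand the outer function in u and truncate.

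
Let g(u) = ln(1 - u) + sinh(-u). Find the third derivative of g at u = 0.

Expand each term separately and add.
From the series, [u^3] g = -1/2; multiply by 3! = 6 to get -3.

-3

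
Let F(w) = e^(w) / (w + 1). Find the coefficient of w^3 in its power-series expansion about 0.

-1/3

Expand 1/(denominator) as a geometric series and multiply by the numerator's series.
[w^0] = 1;  [w^1] = 0;  [w^2] = 1/2;  [w^3] = -1/3.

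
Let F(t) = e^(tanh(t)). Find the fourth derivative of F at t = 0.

Substitute the inner expansion into the outer series and collect powers.
The coefficient of t^4 in the expansion is -7/24, so F^(4)(0) = 4! * (-7/24) = -7.

-7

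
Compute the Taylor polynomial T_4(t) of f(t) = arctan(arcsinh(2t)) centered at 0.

-4*t^3 + 2*t

Plug the Maclaurin series of the inner function into that of the outer and collect terms.
f(0) = 0
f′(0) = 2
f′′(0) = 0
f′′′(0) = -24
f^(4)(0) = 0
The Taylor polynomial is Σ f^(k)(0)/k! · t^k.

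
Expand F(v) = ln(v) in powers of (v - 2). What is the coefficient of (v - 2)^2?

-1/8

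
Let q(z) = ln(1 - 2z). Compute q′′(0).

Use the known series and substitute for the argument.
From the series, [z^2] q = -2; multiply by 2! = 2 to get -4.

-4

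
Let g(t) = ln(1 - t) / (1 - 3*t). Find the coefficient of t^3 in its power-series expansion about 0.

Multiply the numerator's expansion by the denominator's geometric series.
[t^0] = 0;  [t^1] = -1;  [t^2] = -7/2;  [t^3] = -65/6.

-65/6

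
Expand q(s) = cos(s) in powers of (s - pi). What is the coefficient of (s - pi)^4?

-1/24

q(pi) = -1
q′(pi) = 0
q′′(pi) = 1
q′′′(pi) = 0
q^(4)(pi) = -1
So c_4 = q^(4)(pi)/4! = -1/24.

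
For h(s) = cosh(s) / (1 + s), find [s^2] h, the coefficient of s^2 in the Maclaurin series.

3/2

Expand each factor separately, then convolve coefficients.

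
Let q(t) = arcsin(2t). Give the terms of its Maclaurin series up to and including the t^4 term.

4*t^3/3 + 2*t

Use the known series and substitute for the argument.
[t^0] = 0;  [t^1] = 2;  [t^2] = 0;  [t^3] = 4/3;  [t^4] = 0.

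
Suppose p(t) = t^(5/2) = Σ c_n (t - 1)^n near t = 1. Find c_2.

15/8

Use the known series and substitute for the argument.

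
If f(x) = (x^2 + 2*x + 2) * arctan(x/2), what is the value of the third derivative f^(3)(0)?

5/2

Shift and add copies of the series according to the polynomial's terms.
From the series, [x^3] f = 5/12; multiply by 3! = 6 to get 5/2.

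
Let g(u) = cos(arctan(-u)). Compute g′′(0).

Substitute the inner expansion into the outer series and collect powers.
The coefficient of u^2 in the expansion is -1/2, so g′′(0) = 2! * (-1/2) = -1.

-1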